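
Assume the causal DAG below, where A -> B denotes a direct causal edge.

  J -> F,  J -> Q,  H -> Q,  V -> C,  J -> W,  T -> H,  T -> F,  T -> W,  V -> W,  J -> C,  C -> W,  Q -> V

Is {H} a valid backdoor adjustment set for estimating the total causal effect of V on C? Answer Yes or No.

No

Backdoor paths from V to C (paths whose first edge points into V):
  P1: V <- Q <- H <- T -> F <- J -> C
  P2: V <- Q <- H <- T -> F <- J -> W <- C
  P3: V <- Q <- H <- T -> W <- J -> C
  P4: V <- Q <- H <- T -> W <- C
  P5: V <- Q <- J -> F <- T -> W <- C
  P6: V <- Q <- J -> C
  P7: V <- Q <- J -> W <- C
Condition 1 (no descendant of V in the set): holds — descendants of V are {C, W}; none are in {H}.
Condition 2 (every backdoor path blocked by {H}):
  P1: blocked at chain node H ∈ conditioning set.
  P2: blocked at chain node H ∈ conditioning set.
  P3: blocked at chain node H ∈ conditioning set.
  P4: blocked at chain node H ∈ conditioning set.
  P5: blocked at collider F (neither it nor any descendant is in the conditioning set).
  P6: open — no interior node is in the conditioning set.
  P7: blocked at collider W (neither it nor any descendant is in the conditioning set).
{H} does not satisfy the backdoor criterion.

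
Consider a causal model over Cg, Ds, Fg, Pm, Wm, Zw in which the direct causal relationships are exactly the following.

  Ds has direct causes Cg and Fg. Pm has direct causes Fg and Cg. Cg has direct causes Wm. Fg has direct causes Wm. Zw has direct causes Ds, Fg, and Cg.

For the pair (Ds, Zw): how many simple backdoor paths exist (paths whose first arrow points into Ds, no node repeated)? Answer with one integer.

A backdoor path from Ds to Zw is any simple undirected path whose first edge points into Ds (i.e. leaves Ds via a parent).
Parents of Ds: {Cg, Fg}.
Enumerating:
  P1: Ds <- Cg <- Wm -> Fg -> Zw
  P2: Ds <- Cg -> Zw
  P3: Ds <- Cg -> Pm <- Fg -> Zw
  P4: Ds <- Fg <- Wm -> Cg -> Zw
  P5: Ds <- Fg -> Zw
  P6: Ds <- Fg -> Pm <- Cg -> Zw
That exhausts the simple backdoor paths. Count: 6.

6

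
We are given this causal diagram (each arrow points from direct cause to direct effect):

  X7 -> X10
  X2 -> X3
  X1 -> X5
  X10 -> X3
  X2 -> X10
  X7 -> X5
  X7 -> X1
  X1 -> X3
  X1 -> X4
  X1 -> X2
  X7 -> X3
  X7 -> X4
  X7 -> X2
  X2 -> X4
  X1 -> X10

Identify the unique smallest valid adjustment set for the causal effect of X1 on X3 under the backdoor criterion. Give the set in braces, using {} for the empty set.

{X7}

Variables eligible for adjustment (non-descendants of X1, excluding X1 and X3): {X7}.
Backdoor paths from X1 to X3:
  P1: X1 <- X7 -> X2 -> X10 -> X3
  P2: X1 <- X7 -> X2 -> X3
  P3: X1 <- X7 -> X4 <- X2 -> X10 -> X3
  P4: X1 <- X7 -> X4 <- X2 -> X3
  P5: X1 <- X7 -> X10 <- X2 -> X3
  P6: X1 <- X7 -> X10 -> X3
  P7: X1 <- X7 -> X3
The empty set is not sufficient: P1 (X1 <- X7 -> X2 -> X10 -> X3) has no collider blocking it and no conditioned non-collider, so it is open.
Try {X7}:
  P1: blocked at fork node X7 ∈ conditioning set.
  P2: blocked at fork node X7 ∈ conditioning set.
  P3: blocked at fork node X7 ∈ conditioning set.
  P4: blocked at fork node X7 ∈ conditioning set.
  P5: blocked at fork node X7 ∈ conditioning set.
  P6: blocked at fork node X7 ∈ conditioning set.
  P7: blocked at fork node X7 ∈ conditioning set.
{X7} contains no descendant of X1 and blocks every backdoor path.
{X7} is the unique smallest valid adjustment set.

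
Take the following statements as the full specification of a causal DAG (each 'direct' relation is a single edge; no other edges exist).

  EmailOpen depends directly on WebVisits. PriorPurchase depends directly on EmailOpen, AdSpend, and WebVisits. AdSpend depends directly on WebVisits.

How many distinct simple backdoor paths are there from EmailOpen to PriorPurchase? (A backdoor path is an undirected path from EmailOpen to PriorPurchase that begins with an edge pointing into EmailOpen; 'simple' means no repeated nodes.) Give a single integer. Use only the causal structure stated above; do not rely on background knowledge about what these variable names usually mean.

A backdoor path from EmailOpen to PriorPurchase is any simple undirected path whose first edge points into EmailOpen (i.e. leaves EmailOpen via a parent).
Parents of EmailOpen: {WebVisits}.
Enumerating:
  P1: EmailOpen <- WebVisits -> AdSpend -> PriorPurchase
  P2: EmailOpen <- WebVisits -> PriorPurchase
That exhausts the simple backdoor paths. Count: 2.

2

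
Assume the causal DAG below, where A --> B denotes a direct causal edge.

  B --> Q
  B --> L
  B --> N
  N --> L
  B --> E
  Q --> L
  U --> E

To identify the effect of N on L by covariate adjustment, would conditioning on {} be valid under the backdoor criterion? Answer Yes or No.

No

Backdoor paths from N to L (paths whose first edge points into N):
  P1: N <- B -> Q -> L
  P2: N <- B -> L
Condition 1 (no descendant of N in the set): holds — descendants of N are {L}; none are in {}.
Condition 2 (every backdoor path blocked by {}):
  P1: open — no interior node is in the conditioning set.
  P2: open — no interior node is in the conditioning set.
{} does not satisfy the backdoor criterion.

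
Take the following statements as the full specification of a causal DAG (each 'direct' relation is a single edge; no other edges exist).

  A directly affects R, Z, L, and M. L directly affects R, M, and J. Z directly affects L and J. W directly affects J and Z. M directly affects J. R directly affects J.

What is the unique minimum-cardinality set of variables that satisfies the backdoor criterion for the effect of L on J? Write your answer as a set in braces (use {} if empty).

Variables eligible for adjustment (non-descendants of L, excluding L and J): {A, W, Z}.
Backdoor paths from L to J:
  P1: L <- A -> Z <- W -> J
  P2: L <- A -> Z -> J
  P3: L <- A -> R -> J
  P4: L <- A -> M -> J
  P5: L <- Z <- W -> J
  P6: L <- Z <- A -> R -> J
  P7: L <- Z <- A -> M -> J
  P8: L <- Z -> J
The empty set is not sufficient: P2 (L <- A -> Z -> J) has no collider blocking it and no conditioned non-collider, so it is open.
Try {A, Z}:
  P1: blocked at fork node A ∈ conditioning set.
  P2: blocked at fork node A ∈ conditioning set.
  P3: blocked at fork node A ∈ conditioning set.
  P4: blocked at fork node A ∈ conditioning set.
  P5: blocked at chain node Z ∈ conditioning set.
  P6: blocked at chain node Z ∈ conditioning set.
  P7: blocked at chain node Z ∈ conditioning set.
  P8: blocked at fork node Z ∈ conditioning set.
{A, Z} contains no descendant of L and blocks every backdoor path.
Every element of {A, Z} is needed (dropping A leaves P1 open; dropping Z leaves P5 open), so no proper subset is valid.
Among all size-2 subsets of the eligible variables, only {A, Z} blocks every backdoor path, so it is the unique smallest valid adjustment set.

{A, Z}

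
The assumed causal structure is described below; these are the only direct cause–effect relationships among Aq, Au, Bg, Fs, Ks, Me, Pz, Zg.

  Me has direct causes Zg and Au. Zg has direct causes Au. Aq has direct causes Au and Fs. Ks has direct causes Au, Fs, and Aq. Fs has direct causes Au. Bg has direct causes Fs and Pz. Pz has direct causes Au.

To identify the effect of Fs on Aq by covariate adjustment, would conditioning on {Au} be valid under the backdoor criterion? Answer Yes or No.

Yes

Backdoor paths from Fs to Aq (paths whose first edge points into Fs):
  P1: Fs <- Au -> Aq
  P2: Fs <- Au -> Ks <- Aq
Condition 1 (no descendant of Fs in the set): holds — descendants of Fs are {Aq, Bg, Ks}; none are in {Au}.
Condition 2 (every backdoor path blocked by {Au}):
  P1: blocked at fork node Au ∈ conditioning set.
  P2: blocked at fork node Au ∈ conditioning set.
{Au} satisfies the backdoor criterion.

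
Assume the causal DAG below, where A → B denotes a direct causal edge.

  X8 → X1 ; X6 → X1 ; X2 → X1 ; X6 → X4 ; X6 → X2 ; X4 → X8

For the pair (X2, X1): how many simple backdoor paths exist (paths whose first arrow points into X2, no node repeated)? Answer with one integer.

A backdoor path from X2 to X1 is any simple undirected path whose first edge points into X2 (i.e. leaves X2 via a parent).
Parents of X2: {X6}.
Enumerating:
  P1: X2 <- X6 -> X4 -> X8 -> X1
  P2: X2 <- X6 -> X1
That exhausts the simple backdoor paths. Count: 2.

2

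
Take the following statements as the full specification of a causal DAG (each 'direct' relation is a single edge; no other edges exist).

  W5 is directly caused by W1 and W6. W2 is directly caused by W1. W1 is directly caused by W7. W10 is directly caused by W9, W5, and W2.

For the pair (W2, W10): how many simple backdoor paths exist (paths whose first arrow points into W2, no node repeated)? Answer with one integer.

1

A backdoor path from W2 to W10 is any simple undirected path whose first edge points into W2 (i.e. leaves W2 via a parent).
Parents of W2: {W1}.
Enumerating:
  P1: W2 <- W1 -> W5 -> W10
That exhausts the simple backdoor paths. Count: 1.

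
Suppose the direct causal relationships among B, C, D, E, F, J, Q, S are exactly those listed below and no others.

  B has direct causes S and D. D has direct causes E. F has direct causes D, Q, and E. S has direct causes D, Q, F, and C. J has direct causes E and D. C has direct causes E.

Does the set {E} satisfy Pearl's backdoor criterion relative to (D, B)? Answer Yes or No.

Yes

Backdoor paths from D to B (paths whose first edge points into D):
  P1: D <- E -> C -> S -> B
  P2: D <- E -> F <- Q -> S -> B
  P3: D <- E -> F -> S -> B
Condition 1 (no descendant of D in the set): holds — descendants of D are {B, F, J, S}; none are in {E}.
Condition 2 (every backdoor path blocked by {E}):
  P1: blocked at fork node E ∈ conditioning set.
  P2: blocked at fork node E ∈ conditioning set.
  P3: blocked at fork node E ∈ conditioning set.
{E} satisfies the backdoor criterion.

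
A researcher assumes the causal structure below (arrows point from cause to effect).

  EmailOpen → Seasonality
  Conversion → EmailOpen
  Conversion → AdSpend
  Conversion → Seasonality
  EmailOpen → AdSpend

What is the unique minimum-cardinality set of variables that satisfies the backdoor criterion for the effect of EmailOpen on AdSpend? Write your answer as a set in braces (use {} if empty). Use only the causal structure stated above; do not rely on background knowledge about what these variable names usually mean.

{Conversion}

Variables eligible for adjustment (non-descendants of EmailOpen, excluding EmailOpen and AdSpend): {Conversion}.
Backdoor paths from EmailOpen to AdSpend:
  P1: EmailOpen <- Conversion -> AdSpend
The empty set is not sufficient: P1 (EmailOpen <- Conversion -> AdSpend) has no collider blocking it and no conditioned non-collider, so it is open.
Try {Conversion}:
  P1: blocked at fork node Conversion ∈ conditioning set.
{Conversion} contains no descendant of EmailOpen and blocks every backdoor path.
{Conversion} is the unique smallest valid adjustment set.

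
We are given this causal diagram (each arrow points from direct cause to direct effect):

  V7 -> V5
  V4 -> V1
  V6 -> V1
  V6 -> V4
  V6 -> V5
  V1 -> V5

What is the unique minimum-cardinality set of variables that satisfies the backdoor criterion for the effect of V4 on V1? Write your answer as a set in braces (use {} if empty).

Variables eligible for adjustment (non-descendants of V4, excluding V4 and V1): {V6, V7}.
Backdoor paths from V4 to V1:
  P1: V4 <- V6 -> V1
  P2: V4 <- V6 -> V5 <- V1
The empty set is not sufficient: P1 (V4 <- V6 -> V1) has no collider blocking it and no conditioned non-collider, so it is open.
Try {V6}:
  P1: blocked at fork node V6 ∈ conditioning set.
  P2: blocked at fork node V6 ∈ conditioning set.
{V6} contains no descendant of V4 and blocks every backdoor path.
No other singleton works — e.g. {V7} leaves P1 open — so {V6} is the unique smallest valid adjustment set.

{V6}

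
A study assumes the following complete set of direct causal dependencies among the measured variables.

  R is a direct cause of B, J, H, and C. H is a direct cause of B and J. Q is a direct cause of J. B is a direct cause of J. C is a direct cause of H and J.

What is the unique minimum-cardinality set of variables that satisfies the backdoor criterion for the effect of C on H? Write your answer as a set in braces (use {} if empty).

{R}

Variables eligible for adjustment (non-descendants of C, excluding C and H): {Q, R}.
Backdoor paths from C to H:
  P1: C <- R -> H
  P2: C <- R -> B <- H
  P3: C <- R -> B -> J <- H
  P4: C <- R -> J <- H
  P5: C <- R -> J <- B <- H
The empty set is not sufficient: P1 (C <- R -> H) has no collider blocking it and no conditioned non-collider, so it is open.
Try {R}:
  P1: blocked at fork node R ∈ conditioning set.
  P2: blocked at fork node R ∈ conditioning set.
  P3: blocked at fork node R ∈ conditioning set.
  P4: blocked at fork node R ∈ conditioning set.
  P5: blocked at fork node R ∈ conditioning set.
{R} contains no descendant of C and blocks every backdoor path.
No other singleton works — e.g. {Q} leaves P1 open — so {R} is the unique smallest valid adjustment set.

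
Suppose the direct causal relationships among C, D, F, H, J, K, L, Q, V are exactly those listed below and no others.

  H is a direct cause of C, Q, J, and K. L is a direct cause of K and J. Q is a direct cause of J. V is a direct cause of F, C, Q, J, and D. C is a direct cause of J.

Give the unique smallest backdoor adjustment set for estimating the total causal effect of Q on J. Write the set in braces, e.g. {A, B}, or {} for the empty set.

{H, V}

Variables eligible for adjustment (non-descendants of Q, excluding Q and J): {C, D, F, H, K, L, V}.
Backdoor paths from Q to J:
  P1: Q <- V -> C <- H -> K <- L -> J
  P2: Q <- V -> C <- H -> J
  P3: Q <- V -> C -> J
  P4: Q <- V -> J
  P5: Q <- H -> C <- V -> J
  P6: Q <- H -> C -> J
  P7: Q <- H -> K <- L -> J
  P8: Q <- H -> J
The empty set is not sufficient: P3 (Q <- V -> C -> J) has no collider blocking it and no conditioned non-collider, so it is open.
Try {H, V}:
  P1: blocked at fork node V ∈ conditioning set.
  P2: blocked at fork node V ∈ conditioning set.
  P3: blocked at fork node V ∈ conditioning set.
  P4: blocked at fork node V ∈ conditioning set.
  P5: blocked at fork node H ∈ conditioning set.
  P6: blocked at fork node H ∈ conditioning set.
  P7: blocked at fork node H ∈ conditioning set.
  P8: blocked at fork node H ∈ conditioning set.
{H, V} contains no descendant of Q and blocks every backdoor path.
Every element of {H, V} is needed (dropping H leaves P6 open; dropping V leaves P3 open), so no proper subset is valid.
Among all size-2 subsets of the eligible variables, only {H, V} blocks every backdoor path, so it is the unique smallest valid adjustment set.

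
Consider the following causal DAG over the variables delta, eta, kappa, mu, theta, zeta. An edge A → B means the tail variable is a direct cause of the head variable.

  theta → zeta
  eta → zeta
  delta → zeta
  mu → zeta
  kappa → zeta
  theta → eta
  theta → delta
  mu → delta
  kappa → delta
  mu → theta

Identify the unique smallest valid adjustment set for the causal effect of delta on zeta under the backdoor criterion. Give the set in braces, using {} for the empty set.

{kappa, mu, theta}

Variables eligible for adjustment (non-descendants of delta, excluding delta and zeta): {eta, kappa, mu, theta}.
Backdoor paths from delta to zeta:
  P1: delta <- kappa -> zeta
  P2: delta <- mu -> theta -> eta -> zeta
  P3: delta <- mu -> theta -> zeta
  P4: delta <- mu -> zeta
  P5: delta <- theta <- mu -> zeta
  P6: delta <- theta -> eta -> zeta
  P7: delta <- theta -> zeta
The empty set is not sufficient: P1 (delta <- kappa -> zeta) has no collider blocking it and no conditioned non-collider, so it is open.
Try {kappa, mu, theta}:
  P1: blocked at fork node kappa ∈ conditioning set.
  P2: blocked at fork node mu ∈ conditioning set.
  P3: blocked at fork node mu ∈ conditioning set.
  P4: blocked at fork node mu ∈ conditioning set.
  P5: blocked at chain node theta ∈ conditioning set.
  P6: blocked at fork node theta ∈ conditioning set.
  P7: blocked at fork node theta ∈ conditioning set.
{kappa, mu, theta} contains no descendant of delta and blocks every backdoor path.
Every element of {kappa, mu, theta} is needed (dropping kappa leaves P1 open; dropping mu leaves P4 open; dropping theta leaves P6 open), so no proper subset is valid.
Among all size-3 subsets of the eligible variables, only {kappa, mu, theta} blocks every backdoor path, so it is the unique smallest valid adjustment set.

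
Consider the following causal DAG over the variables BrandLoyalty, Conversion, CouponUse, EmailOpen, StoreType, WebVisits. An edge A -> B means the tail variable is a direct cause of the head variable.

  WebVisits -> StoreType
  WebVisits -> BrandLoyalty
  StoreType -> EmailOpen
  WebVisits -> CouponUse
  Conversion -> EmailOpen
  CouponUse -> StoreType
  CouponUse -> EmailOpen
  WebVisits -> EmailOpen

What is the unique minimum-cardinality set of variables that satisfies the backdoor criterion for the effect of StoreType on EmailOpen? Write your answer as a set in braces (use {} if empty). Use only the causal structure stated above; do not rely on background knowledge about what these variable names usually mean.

{CouponUse, WebVisits}

Variables eligible for adjustment (non-descendants of StoreType, excluding StoreType and EmailOpen): {BrandLoyalty, Conversion, CouponUse, WebVisits}.
Backdoor paths from StoreType to EmailOpen:
  P1: StoreType <- WebVisits -> CouponUse -> EmailOpen
  P2: StoreType <- WebVisits -> EmailOpen
  P3: StoreType <- CouponUse <- WebVisits -> EmailOpen
  P4: StoreType <- CouponUse -> EmailOpen
The empty set is not sufficient: P1 (StoreType <- WebVisits -> CouponUse -> EmailOpen) has no collider blocking it and no conditioned non-collider, so it is open.
Try {CouponUse, WebVisits}:
  P1: blocked at fork node WebVisits ∈ conditioning set.
  P2: blocked at fork node WebVisits ∈ conditioning set.
  P3: blocked at chain node CouponUse ∈ conditioning set.
  P4: blocked at fork node CouponUse ∈ conditioning set.
{CouponUse, WebVisits} contains no descendant of StoreType and blocks every backdoor path.
Every element of {CouponUse, WebVisits} is needed (dropping CouponUse leaves P4 open; dropping WebVisits leaves P2 open), so no proper subset is valid.
Among all size-2 subsets of the eligible variables, only {CouponUse, WebVisits} blocks every backdoor path, so it is the unique smallest valid adjustment set.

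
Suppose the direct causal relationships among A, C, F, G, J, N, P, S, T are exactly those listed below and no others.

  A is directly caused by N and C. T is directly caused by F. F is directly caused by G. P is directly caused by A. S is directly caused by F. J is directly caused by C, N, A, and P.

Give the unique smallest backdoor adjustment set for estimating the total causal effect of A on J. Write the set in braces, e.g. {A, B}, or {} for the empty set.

Variables eligible for adjustment (non-descendants of A, excluding A and J): {C, F, G, N, S, T}.
Backdoor paths from A to J:
  P1: A <- N -> J
  P2: A <- C -> J
The empty set is not sufficient: P1 (A <- N -> J) has no collider blocking it and no conditioned non-collider, so it is open.
Try {C, N}:
  P1: blocked at fork node N ∈ conditioning set.
  P2: blocked at fork node C ∈ conditioning set.
{C, N} contains no descendant of A and blocks every backdoor path.
Every element of {C, N} is needed (dropping C leaves P2 open; dropping N leaves P1 open), so no proper subset is valid.
Among all size-2 subsets of the eligible variables, only {C, N} blocks every backdoor path, so it is the unique smallest valid adjustment set.

{C, N}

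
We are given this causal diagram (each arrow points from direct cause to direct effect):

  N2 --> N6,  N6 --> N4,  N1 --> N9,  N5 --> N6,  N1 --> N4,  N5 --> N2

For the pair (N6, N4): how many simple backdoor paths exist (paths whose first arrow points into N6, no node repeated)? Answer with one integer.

A backdoor path from N6 to N4 is any simple undirected path whose first edge points into N6 (i.e. leaves N6 via a parent).
Parents of N6: {N2, N5}.
No simple path from any parent of N6 reaches N4 without revisiting N6, so there are no backdoor paths.

0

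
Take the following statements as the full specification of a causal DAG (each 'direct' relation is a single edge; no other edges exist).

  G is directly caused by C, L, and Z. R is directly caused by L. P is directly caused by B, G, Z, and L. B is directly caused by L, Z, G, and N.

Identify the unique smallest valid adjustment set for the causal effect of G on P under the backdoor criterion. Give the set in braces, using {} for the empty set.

Variables eligible for adjustment (non-descendants of G, excluding G and P): {C, L, N, R, Z}.
Backdoor paths from G to P:
  P1: G <- Z -> B <- L -> P
  P2: G <- Z -> B -> P
  P3: G <- Z -> P
  P4: G <- L -> B <- Z -> P
  P5: G <- L -> B -> P
  P6: G <- L -> P
The empty set is not sufficient: P2 (G <- Z -> B -> P) has no collider blocking it and no conditioned non-collider, so it is open.
Try {L, Z}:
  P1: blocked at fork node Z ∈ conditioning set.
  P2: blocked at fork node Z ∈ conditioning set.
  P3: blocked at fork node Z ∈ conditioning set.
  P4: blocked at fork node L ∈ conditioning set.
  P5: blocked at fork node L ∈ conditioning set.
  P6: blocked at fork node L ∈ conditioning set.
{L, Z} contains no descendant of G and blocks every backdoor path.
Every element of {L, Z} is needed (dropping L leaves P5 open; dropping Z leaves P2 open), so no proper subset is valid.
Among all size-2 subsets of the eligible variables, only {L, Z} blocks every backdoor path, so it is the unique smallest valid adjustment set.

{L, Z}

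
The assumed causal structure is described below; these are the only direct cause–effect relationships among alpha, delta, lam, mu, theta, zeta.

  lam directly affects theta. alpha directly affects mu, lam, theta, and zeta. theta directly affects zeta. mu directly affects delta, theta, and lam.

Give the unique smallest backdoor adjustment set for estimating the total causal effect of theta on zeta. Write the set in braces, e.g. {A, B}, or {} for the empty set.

Variables eligible for adjustment (non-descendants of theta, excluding theta and zeta): {alpha, delta, lam, mu}.
Backdoor paths from theta to zeta:
  P1: theta <- alpha -> zeta
  P2: theta <- mu <- alpha -> zeta
  P3: theta <- mu -> lam <- alpha -> zeta
  P4: theta <- lam <- alpha -> zeta
  P5: theta <- lam <- mu <- alpha -> zeta
The empty set is not sufficient: P1 (theta <- alpha -> zeta) has no collider blocking it and no conditioned non-collider, so it is open.
Try {alpha}:
  P1: blocked at fork node alpha ∈ conditioning set.
  P2: blocked at fork node alpha ∈ conditioning set.
  P3: blocked at collider lam (neither it nor any descendant is in the conditioning set).
  P4: blocked at fork node alpha ∈ conditioning set.
  P5: blocked at fork node alpha ∈ conditioning set.
{alpha} contains no descendant of theta and blocks every backdoor path.
No other singleton works — e.g. {mu} leaves P1 open — so {alpha} is the unique smallest valid adjustment set.

{alpha}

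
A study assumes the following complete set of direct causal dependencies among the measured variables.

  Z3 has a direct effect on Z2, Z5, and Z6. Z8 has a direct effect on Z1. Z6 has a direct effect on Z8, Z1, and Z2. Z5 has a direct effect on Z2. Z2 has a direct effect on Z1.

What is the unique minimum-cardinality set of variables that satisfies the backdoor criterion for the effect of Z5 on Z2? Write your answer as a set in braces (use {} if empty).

{Z3}

Variables eligible for adjustment (non-descendants of Z5, excluding Z5 and Z2): {Z3, Z6, Z8}.
Backdoor paths from Z5 to Z2:
  P1: Z5 <- Z3 -> Z6 -> Z8 -> Z1 <- Z2
  P2: Z5 <- Z3 -> Z6 -> Z2
  P3: Z5 <- Z3 -> Z6 -> Z1 <- Z2
  P4: Z5 <- Z3 -> Z2
The empty set is not sufficient: P2 (Z5 <- Z3 -> Z6 -> Z2) has no collider blocking it and no conditioned non-collider, so it is open.
Try {Z3}:
  P1: blocked at fork node Z3 ∈ conditioning set.
  P2: blocked at fork node Z3 ∈ conditioning set.
  P3: blocked at fork node Z3 ∈ conditioning set.
  P4: blocked at fork node Z3 ∈ conditioning set.
{Z3} contains no descendant of Z5 and blocks every backdoor path.
No other singleton works — e.g. {Z6} leaves P4 open — so {Z3} is the unique smallest valid adjustment set.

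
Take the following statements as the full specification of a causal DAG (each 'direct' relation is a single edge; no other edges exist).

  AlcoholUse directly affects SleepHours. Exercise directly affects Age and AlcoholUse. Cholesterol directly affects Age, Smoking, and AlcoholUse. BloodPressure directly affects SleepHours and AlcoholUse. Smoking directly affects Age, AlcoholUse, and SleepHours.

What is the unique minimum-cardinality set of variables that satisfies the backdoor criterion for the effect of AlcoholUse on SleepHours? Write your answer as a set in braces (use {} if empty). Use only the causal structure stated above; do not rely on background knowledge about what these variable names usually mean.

{BloodPressure, Smoking}

Variables eligible for adjustment (non-descendants of AlcoholUse, excluding AlcoholUse and SleepHours): {Age, BloodPressure, Cholesterol, Exercise, Smoking}.
Backdoor paths from AlcoholUse to SleepHours:
  P1: AlcoholUse <- Cholesterol -> Smoking -> SleepHours
  P2: AlcoholUse <- Cholesterol -> Age <- Smoking -> SleepHours
  P3: AlcoholUse <- BloodPressure -> SleepHours
  P4: AlcoholUse <- Exercise -> Age <- Cholesterol -> Smoking -> SleepHours
  P5: AlcoholUse <- Exercise -> Age <- Smoking -> SleepHours
  P6: AlcoholUse <- Smoking -> SleepHours
The empty set is not sufficient: P1 (AlcoholUse <- Cholesterol -> Smoking -> SleepHours) has no collider blocking it and no conditioned non-collider, so it is open.
Try {BloodPressure, Smoking}:
  P1: blocked at chain node Smoking ∈ conditioning set.
  P2: blocked at collider Age (neither it nor any descendant is in the conditioning set).
  P3: blocked at fork node BloodPressure ∈ conditioning set.
  P4: blocked at collider Age (neither it nor any descendant is in the conditioning set).
  P5: blocked at collider Age (neither it nor any descendant is in the conditioning set).
  P6: blocked at fork node Smoking ∈ conditioning set.
{BloodPressure, Smoking} contains no descendant of AlcoholUse and blocks every backdoor path.
Every element of {BloodPressure, Smoking} is needed (dropping BloodPressure leaves P3 open; dropping Smoking leaves P1 open), so no proper subset is valid.
Among all size-2 subsets of the eligible variables, only {BloodPressure, Smoking} blocks every backdoor path, so it is the unique smallest valid adjustment set.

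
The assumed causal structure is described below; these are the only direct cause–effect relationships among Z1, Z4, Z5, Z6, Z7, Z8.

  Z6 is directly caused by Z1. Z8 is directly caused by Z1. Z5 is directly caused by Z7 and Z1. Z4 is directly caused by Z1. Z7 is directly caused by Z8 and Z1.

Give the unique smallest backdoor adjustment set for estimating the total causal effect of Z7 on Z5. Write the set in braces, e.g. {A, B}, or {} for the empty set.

{Z1}

Variables eligible for adjustment (non-descendants of Z7, excluding Z7 and Z5): {Z1, Z4, Z6, Z8}.
Backdoor paths from Z7 to Z5:
  P1: Z7 <- Z1 -> Z5
  P2: Z7 <- Z8 <- Z1 -> Z5
The empty set is not sufficient: P1 (Z7 <- Z1 -> Z5) has no collider blocking it and no conditioned non-collider, so it is open.
Try {Z1}:
  P1: blocked at fork node Z1 ∈ conditioning set.
  P2: blocked at fork node Z1 ∈ conditioning set.
{Z1} contains no descendant of Z7 and blocks every backdoor path.
No other singleton works — e.g. {Z8} leaves P1 open — so {Z1} is the unique smallest valid adjustment set.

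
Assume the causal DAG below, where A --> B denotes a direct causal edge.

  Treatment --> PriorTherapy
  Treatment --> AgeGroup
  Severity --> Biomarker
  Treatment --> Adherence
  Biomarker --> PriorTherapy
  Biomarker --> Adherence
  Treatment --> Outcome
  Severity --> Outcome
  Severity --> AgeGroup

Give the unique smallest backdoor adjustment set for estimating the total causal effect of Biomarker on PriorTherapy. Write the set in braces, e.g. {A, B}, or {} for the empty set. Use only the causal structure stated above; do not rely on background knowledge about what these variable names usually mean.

Variables eligible for adjustment (non-descendants of Biomarker, excluding Biomarker and PriorTherapy): {AgeGroup, Outcome, Severity, Treatment}.
Backdoor paths from Biomarker to PriorTherapy:
  P1: Biomarker <- Severity -> AgeGroup <- Treatment -> PriorTherapy
  P2: Biomarker <- Severity -> Outcome <- Treatment -> PriorTherapy
Each backdoor path contains an unconditioned collider, so every path is already blocked with the empty conditioning set:
  P1: blocked at collider AgeGroup (neither it nor any descendant is in the conditioning set).
  P2: blocked at collider Outcome (neither it nor any descendant is in the conditioning set).
The empty set is therefore the unique smallest valid set.

{}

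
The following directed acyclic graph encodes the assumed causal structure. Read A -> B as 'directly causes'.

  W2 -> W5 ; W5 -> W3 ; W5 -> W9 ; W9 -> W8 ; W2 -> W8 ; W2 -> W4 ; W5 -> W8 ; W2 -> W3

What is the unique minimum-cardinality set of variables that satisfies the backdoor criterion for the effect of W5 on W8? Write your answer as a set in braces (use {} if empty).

Variables eligible for adjustment (non-descendants of W5, excluding W5 and W8): {W2, W4}.
Backdoor paths from W5 to W8:
  P1: W5 <- W2 -> W8
The empty set is not sufficient: P1 (W5 <- W2 -> W8) has no collider blocking it and no conditioned non-collider, so it is open.
Try {W2}:
  P1: blocked at fork node W2 ∈ conditioning set.
{W2} contains no descendant of W5 and blocks every backdoor path.
No other singleton works — e.g. {W4} leaves P1 open — so {W2} is the unique smallest valid adjustment set.

{W2}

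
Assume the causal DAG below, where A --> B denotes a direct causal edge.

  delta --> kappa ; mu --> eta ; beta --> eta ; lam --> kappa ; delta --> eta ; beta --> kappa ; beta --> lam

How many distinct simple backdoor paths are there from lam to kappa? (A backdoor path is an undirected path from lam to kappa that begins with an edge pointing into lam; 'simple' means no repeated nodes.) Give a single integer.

2

A backdoor path from lam to kappa is any simple undirected path whose first edge points into lam (i.e. leaves lam via a parent).
Parents of lam: {beta}.
Enumerating:
  P1: lam <- beta -> eta <- delta -> kappa
  P2: lam <- beta -> kappa
That exhausts the simple backdoor paths. Count: 2.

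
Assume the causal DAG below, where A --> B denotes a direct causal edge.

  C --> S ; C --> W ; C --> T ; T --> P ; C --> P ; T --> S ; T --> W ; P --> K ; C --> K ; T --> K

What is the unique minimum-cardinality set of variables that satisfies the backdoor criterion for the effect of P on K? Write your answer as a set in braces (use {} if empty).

Variables eligible for adjustment (non-descendants of P, excluding P and K): {C, S, T, W}.
Backdoor paths from P to K:
  P1: P <- C -> T -> K
  P2: P <- C -> W <- T -> K
  P3: P <- C -> K
  P4: P <- C -> S <- T -> K
  P5: P <- T <- C -> K
  P6: P <- T -> W <- C -> K
  P7: P <- T -> K
  P8: P <- T -> S <- C -> K
The empty set is not sufficient: P1 (P <- C -> T -> K) has no collider blocking it and no conditioned non-collider, so it is open.
Try {C, T}:
  P1: blocked at fork node C ∈ conditioning set.
  P2: blocked at fork node C ∈ conditioning set.
  P3: blocked at fork node C ∈ conditioning set.
  P4: blocked at fork node C ∈ conditioning set.
  P5: blocked at chain node T ∈ conditioning set.
  P6: blocked at fork node T ∈ conditioning set.
  P7: blocked at fork node T ∈ conditioning set.
  P8: blocked at fork node T ∈ conditioning set.
{C, T} contains no descendant of P and blocks every backdoor path.
Every element of {C, T} is needed (dropping C leaves P3 open; dropping T leaves P7 open), so no proper subset is valid.
Among all size-2 subsets of the eligible variables, only {C, T} blocks every backdoor path, so it is the unique smallest valid adjustment set.

{C, T}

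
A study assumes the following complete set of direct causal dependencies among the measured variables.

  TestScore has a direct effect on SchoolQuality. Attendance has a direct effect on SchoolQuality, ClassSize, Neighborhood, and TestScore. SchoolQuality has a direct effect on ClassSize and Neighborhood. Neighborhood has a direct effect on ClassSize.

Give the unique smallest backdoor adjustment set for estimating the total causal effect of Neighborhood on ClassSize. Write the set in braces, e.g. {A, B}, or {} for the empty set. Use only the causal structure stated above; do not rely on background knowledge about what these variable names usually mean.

Variables eligible for adjustment (non-descendants of Neighborhood, excluding Neighborhood and ClassSize): {Attendance, SchoolQuality, TestScore}.
Backdoor paths from Neighborhood to ClassSize:
  P1: Neighborhood <- Attendance -> TestScore -> SchoolQuality -> ClassSize
  P2: Neighborhood <- Attendance -> SchoolQuality -> ClassSize
  P3: Neighborhood <- Attendance -> ClassSize
  P4: Neighborhood <- SchoolQuality <- Attendance -> ClassSize
  P5: Neighborhood <- SchoolQuality <- TestScore <- Attendance -> ClassSize
  P6: Neighborhood <- SchoolQuality -> ClassSize
The empty set is not sufficient: P1 (Neighborhood <- Attendance -> TestScore -> SchoolQuality -> ClassSize) has no collider blocking it and no conditioned non-collider, so it is open.
Try {Attendance, SchoolQuality}:
  P1: blocked at fork node Attendance ∈ conditioning set.
  P2: blocked at fork node Attendance ∈ conditioning set.
  P3: blocked at fork node Attendance ∈ conditioning set.
  P4: blocked at chain node SchoolQuality ∈ conditioning set.
  P5: blocked at chain node SchoolQuality ∈ conditioning set.
  P6: blocked at fork node SchoolQuality ∈ conditioning set.
{Attendance, SchoolQuality} contains no descendant of Neighborhood and blocks every backdoor path.
Every element of {Attendance, SchoolQuality} is needed (dropping Attendance leaves P3 open; dropping SchoolQuality leaves P6 open), so no proper subset is valid.
Among all size-2 subsets of the eligible variables, only {Attendance, SchoolQuality} blocks every backdoor path, so it is the unique smallest valid adjustment set.

{Attendance, SchoolQuality}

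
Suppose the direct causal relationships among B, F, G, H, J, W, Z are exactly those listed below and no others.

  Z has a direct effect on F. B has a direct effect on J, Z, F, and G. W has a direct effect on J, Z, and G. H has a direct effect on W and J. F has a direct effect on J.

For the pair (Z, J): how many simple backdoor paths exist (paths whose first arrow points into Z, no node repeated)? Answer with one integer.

A backdoor path from Z to J is any simple undirected path whose first edge points into Z (i.e. leaves Z via a parent).
Parents of Z: {B, W}.
Enumerating:
  P1: Z <- B -> G <- W <- H -> J
  P2: Z <- B -> G <- W -> J
  P3: Z <- B -> F -> J
  P4: Z <- B -> J
  P5: Z <- W <- H -> J
  P6: Z <- W -> G <- B -> F -> J
  P7: Z <- W -> G <- B -> J
  P8: Z <- W -> J
That exhausts the simple backdoor paths. Count: 8.

8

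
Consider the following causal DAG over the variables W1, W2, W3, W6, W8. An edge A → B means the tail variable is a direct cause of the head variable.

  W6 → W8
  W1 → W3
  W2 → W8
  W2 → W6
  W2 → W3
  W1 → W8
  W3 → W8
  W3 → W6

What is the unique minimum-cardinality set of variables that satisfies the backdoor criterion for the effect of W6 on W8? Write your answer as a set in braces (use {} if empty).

{W2, W3}

Variables eligible for adjustment (non-descendants of W6, excluding W6 and W8): {W1, W2, W3}.
Backdoor paths from W6 to W8:
  P1: W6 <- W2 -> W3 <- W1 -> W8
  P2: W6 <- W2 -> W3 -> W8
  P3: W6 <- W2 -> W8
  P4: W6 <- W3 <- W1 -> W8
  P5: W6 <- W3 <- W2 -> W8
  P6: W6 <- W3 -> W8
The empty set is not sufficient: P2 (W6 <- W2 -> W3 -> W8) has no collider blocking it and no conditioned non-collider, so it is open.
Try {W2, W3}:
  P1: blocked at fork node W2 ∈ conditioning set.
  P2: blocked at fork node W2 ∈ conditioning set.
  P3: blocked at fork node W2 ∈ conditioning set.
  P4: blocked at chain node W3 ∈ conditioning set.
  P5: blocked at chain node W3 ∈ conditioning set.
  P6: blocked at fork node W3 ∈ conditioning set.
{W2, W3} contains no descendant of W6 and blocks every backdoor path.
Every element of {W2, W3} is needed (dropping W2 leaves P1 open; dropping W3 leaves P4 open), so no proper subset is valid.
Among all size-2 subsets of the eligible variables, only {W2, W3} blocks every backdoor path, so it is the unique smallest valid adjustment set.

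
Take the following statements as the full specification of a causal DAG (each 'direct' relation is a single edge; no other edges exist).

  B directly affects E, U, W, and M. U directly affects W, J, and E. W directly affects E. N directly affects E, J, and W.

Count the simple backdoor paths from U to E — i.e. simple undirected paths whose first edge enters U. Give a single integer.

3

A backdoor path from U to E is any simple undirected path whose first edge points into U (i.e. leaves U via a parent).
Parents of U: {B}.
Enumerating:
  P1: U <- B -> W <- N -> E
  P2: U <- B -> W -> E
  P3: U <- B -> E
That exhausts the simple backdoor paths. Count: 3.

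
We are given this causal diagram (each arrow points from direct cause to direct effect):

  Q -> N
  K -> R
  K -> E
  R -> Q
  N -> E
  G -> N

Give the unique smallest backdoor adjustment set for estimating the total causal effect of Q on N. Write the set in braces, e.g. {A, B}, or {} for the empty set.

{}

Variables eligible for adjustment (non-descendants of Q, excluding Q and N): {G, K, R}.
Backdoor paths from Q to N:
  P1: Q <- R <- K -> E <- N
Each backdoor path contains an unconditioned collider, so every path is already blocked with the empty conditioning set:
  P1: blocked at collider E (neither it nor any descendant is in the conditioning set).
The empty set is therefore the unique smallest valid set.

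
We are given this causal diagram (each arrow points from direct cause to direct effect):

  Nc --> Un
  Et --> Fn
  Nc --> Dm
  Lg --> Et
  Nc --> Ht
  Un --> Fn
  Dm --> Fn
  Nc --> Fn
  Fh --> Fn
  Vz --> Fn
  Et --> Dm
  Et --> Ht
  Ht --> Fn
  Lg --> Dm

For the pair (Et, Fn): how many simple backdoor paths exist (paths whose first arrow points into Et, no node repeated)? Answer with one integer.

4

A backdoor path from Et to Fn is any simple undirected path whose first edge points into Et (i.e. leaves Et via a parent).
Parents of Et: {Lg}.
Enumerating:
  P1: Et <- Lg -> Dm <- Nc -> Un -> Fn
  P2: Et <- Lg -> Dm <- Nc -> Ht -> Fn
  P3: Et <- Lg -> Dm <- Nc -> Fn
  P4: Et <- Lg -> Dm -> Fn
That exhausts the simple backdoor paths. Count: 4.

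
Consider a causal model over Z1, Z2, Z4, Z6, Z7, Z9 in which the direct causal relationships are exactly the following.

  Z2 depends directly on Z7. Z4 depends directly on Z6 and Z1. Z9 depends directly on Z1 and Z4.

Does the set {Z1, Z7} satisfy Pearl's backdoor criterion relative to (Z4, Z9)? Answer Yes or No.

Backdoor paths from Z4 to Z9 (paths whose first edge points into Z4):
  P1: Z4 <- Z1 -> Z9
Condition 1 (no descendant of Z4 in the set): holds — descendants of Z4 are {Z9}; none are in {Z1, Z7}.
Condition 2 (every backdoor path blocked by {Z1, Z7}):
  P1: blocked at fork node Z1 ∈ conditioning set.
{Z1, Z7} satisfies the backdoor criterion.

Yes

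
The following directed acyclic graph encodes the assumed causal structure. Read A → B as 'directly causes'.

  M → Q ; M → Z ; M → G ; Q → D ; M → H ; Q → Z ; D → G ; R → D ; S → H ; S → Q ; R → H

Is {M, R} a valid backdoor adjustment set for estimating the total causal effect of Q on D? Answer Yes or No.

Backdoor paths from Q to D (paths whose first edge points into Q):
  P1: Q <- M -> H <- R -> D
  P2: Q <- M -> G <- D
  P3: Q <- S -> H <- R -> D
  P4: Q <- S -> H <- M -> G <- D
Condition 1 (no descendant of Q in the set): holds — descendants of Q are {D, G, Z}; none are in {M, R}.
Condition 2 (every backdoor path blocked by {M, R}):
  P1: blocked at fork node M ∈ conditioning set.
  P2: blocked at fork node M ∈ conditioning set.
  P3: blocked at collider H (neither it nor any descendant is in the conditioning set).
  P4: blocked at collider H (neither it nor any descendant is in the conditioning set).
{M, R} satisfies the backdoor criterion.

Yes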